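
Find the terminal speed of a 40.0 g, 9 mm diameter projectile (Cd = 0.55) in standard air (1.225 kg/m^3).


A = pi*(d/2)^2 = pi*(9/2000)^2 = 6.36173e-05 m^2
vt = sqrt(2mg/(Cd*rho*A)) = sqrt(2*0.04*9.81/(0.55 * 1.225 * 6.36173e-05)) = 135.3 m/s

135.3 m/s


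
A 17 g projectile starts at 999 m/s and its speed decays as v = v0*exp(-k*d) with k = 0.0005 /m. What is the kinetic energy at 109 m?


v = v0*exp(-k*d) = 999*exp(-0.0005*109) = 946.012 m/s
E = 0.5*m*v^2 = 0.5*0.017*946.012^2 = 7607 J

7607 J


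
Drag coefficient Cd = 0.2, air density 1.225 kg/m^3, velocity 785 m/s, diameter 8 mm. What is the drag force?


A = pi*(d/2)^2 = pi*(8/2000)^2 = 5.02655e-05 m^2
Fd = 0.5*Cd*rho*A*v^2 = 0.5*0.2*1.225*5.02655e-05*785^2 = 3.794 N

3.794 N


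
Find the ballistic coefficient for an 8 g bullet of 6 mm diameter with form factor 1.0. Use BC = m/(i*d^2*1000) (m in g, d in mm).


BC = m/(i*d^2*1000) = 8/(1.0 * 6^2 * 1000) = 0.0002222

0.0002222


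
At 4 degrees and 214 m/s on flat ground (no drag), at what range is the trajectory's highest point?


R = v0^2*sin(2*theta)/g = 214^2*sin(2*4°)/9.81 = 649.701 m
apex_dist = R/2 = 649.701/2 = 324.9 m

324.9 m


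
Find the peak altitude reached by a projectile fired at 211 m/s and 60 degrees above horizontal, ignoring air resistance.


H = (v0*sin(theta))^2 / (2g) = (211*sin(60°))^2 / (2*9.81) = 1702 m

1702 m


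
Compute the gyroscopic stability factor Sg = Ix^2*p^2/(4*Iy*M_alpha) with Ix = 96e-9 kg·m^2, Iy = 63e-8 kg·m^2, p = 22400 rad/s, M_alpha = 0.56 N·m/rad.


Sg = Ix^2 * p^2 / (4 * Iy * M_alpha) = (96e-9)^2 * 22400^2 / (4 * 63e-8 * 0.56) = 3.277

3.277


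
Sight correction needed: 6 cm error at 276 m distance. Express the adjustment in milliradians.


1 mrad subtends 1 cm per 10 m of range, so adj = error_cm / (dist_m / 10) = 6 / (276/10) = 0.2174 mrad

0.2174 mrad


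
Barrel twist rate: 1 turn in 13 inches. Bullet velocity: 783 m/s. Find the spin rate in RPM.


twist_m = 13*0.0254 = 0.3302 m
spin = v/twist = 783/0.3302 = 2371.29 rev/s
RPM = spin*60 = 2371.29*60 ≈ 142277 RPM

142277 RPM


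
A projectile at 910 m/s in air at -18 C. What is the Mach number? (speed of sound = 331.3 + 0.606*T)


a = 331.3 + 0.606*(-18) = 320.392 m/s
M = v/a = 910/320.392 = 2.84

2.84


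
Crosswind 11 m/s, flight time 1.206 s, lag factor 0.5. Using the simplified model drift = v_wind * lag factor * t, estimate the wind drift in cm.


drift = v_wind * lag * t = 11 * 0.5 * 1.206 = 6.633 m ≈ 663.3 cm

663.3 cm


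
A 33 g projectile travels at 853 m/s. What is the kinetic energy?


E = 0.5*m*v^2 = 0.5*0.033*853^2 = 12006 J

12006 J


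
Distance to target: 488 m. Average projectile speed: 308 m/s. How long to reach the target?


t = d/v = 488/308 = 1.584 s

1.584 s


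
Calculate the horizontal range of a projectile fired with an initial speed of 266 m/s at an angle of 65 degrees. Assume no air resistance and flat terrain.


R = v0^2 * sin(2*theta) / g = 266^2 * sin(2*65°) / 9.81 = 5525 m

5525 m


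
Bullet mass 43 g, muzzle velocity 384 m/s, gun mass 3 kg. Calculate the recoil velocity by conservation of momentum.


v_recoil = m_p * v_p / m_gun = 0.043 * 384 / 3 = 5.504 m/s

5.504 m/s


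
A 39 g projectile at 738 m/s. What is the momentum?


p = m*v = 0.039*738 = 28.78 kg·m/s

28.78 kg·m/s


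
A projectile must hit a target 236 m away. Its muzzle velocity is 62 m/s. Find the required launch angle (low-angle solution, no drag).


sin(2*theta) = R*g/v0^2 = 236*9.81/62^2 = 0.602279, theta = arcsin(0.602279)/2 = 18.52°

18.52 degrees


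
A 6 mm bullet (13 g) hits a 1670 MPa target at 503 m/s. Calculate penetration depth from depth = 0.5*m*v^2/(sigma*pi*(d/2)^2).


A = pi*(d/2)^2 = pi*(6/2)^2 = 28.2743 mm^2
E = 0.5*m*v^2 = 0.5*0.013*503^2 = 1644.56 J
depth = E/(sigma*A) = 1644.56 J / (1670 MPa * 28.2743 mm^2) = 1644.56/(1670 * 28.2743) m = 0.034829 m ≈ 34.83 mm

34.83 mm


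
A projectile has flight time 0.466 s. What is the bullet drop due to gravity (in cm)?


drop = 0.5*g*t^2 = 0.5*9.81*0.466^2 = 1.06515 m ≈ 106.5 cm

106.5 cm


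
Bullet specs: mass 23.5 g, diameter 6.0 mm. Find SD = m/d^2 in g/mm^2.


SD = m/d^2 = 23.5/6.0^2 = 0.6528 g/mm^2

0.6528 g/mm^2


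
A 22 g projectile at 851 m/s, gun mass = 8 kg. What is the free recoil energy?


v_r = m_p*v_p/m_gun = 0.022*851/8 = 2.34025 m/s, E_r = 0.5*m_gun*v_r^2 = 0.5*8*2.34025^2 = 21.91 J

21.91 J


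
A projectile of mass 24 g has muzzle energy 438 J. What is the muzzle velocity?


v = sqrt(2*E/m) = sqrt(2*438/0.024) = 191 m/s

191 m/s


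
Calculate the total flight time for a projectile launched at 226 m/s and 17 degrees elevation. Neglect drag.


T = 2*v0*sin(theta)/g = 2*226*sin(17°)/9.81 = 13.47 s

13.47 s


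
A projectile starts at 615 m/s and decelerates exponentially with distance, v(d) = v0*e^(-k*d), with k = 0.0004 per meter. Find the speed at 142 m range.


v = v0*exp(-k*d) = 615*exp(-0.0004*142) = 581 m/s

581 m/s


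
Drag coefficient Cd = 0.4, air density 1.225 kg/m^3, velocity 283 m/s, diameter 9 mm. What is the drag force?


A = pi*(d/2)^2 = pi*(9/2000)^2 = 6.36173e-05 m^2
Fd = 0.5*Cd*rho*A*v^2 = 0.5*0.4*1.225*6.36173e-05*283^2 = 1.248 N

1.248 N


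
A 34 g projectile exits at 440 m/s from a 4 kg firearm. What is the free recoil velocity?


v_recoil = m_p * v_p / m_gun = 0.034 * 440 / 4 = 3.74 m/s

3.74 m/s


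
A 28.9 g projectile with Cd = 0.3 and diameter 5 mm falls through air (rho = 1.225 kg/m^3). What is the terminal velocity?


A = pi*(d/2)^2 = pi*(5/2000)^2 = 1.96350e-05 m^2
vt = sqrt(2mg/(Cd*rho*A)) = sqrt(2*0.0289*9.81/(0.3 * 1.225 * 1.96350e-05)) = 280.3 m/s

280.3 m/s


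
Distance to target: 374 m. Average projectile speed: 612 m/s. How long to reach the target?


t = d/v = 374/612 = 0.6111 s

0.6111 s


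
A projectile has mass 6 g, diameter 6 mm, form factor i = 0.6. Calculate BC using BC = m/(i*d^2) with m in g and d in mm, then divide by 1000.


BC = m/(i*d^2*1000) = 6/(0.6 * 6^2 * 1000) = 0.0002778

0.0002778


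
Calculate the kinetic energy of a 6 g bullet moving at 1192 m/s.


E = 0.5*m*v^2 = 0.5*0.006*1192^2 = 4263 J

4263 J


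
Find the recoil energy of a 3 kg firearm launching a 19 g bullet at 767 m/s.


v_r = m_p*v_p/m_gun = 0.019*767/3 = 4.85767 m/s, E_r = 0.5*m_gun*v_r^2 = 0.5*3*4.85767^2 = 35.4 J

35.4 J


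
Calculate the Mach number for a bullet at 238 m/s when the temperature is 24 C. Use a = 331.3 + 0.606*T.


a = 331.3 + 0.606*(24) = 345.844 m/s
M = v/a = 238/345.844 = 0.6882

0.6882


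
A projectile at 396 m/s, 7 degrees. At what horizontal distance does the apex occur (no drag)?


R = v0^2*sin(2*theta)/g = 396^2*sin(2*7°)/9.81 = 3867.2 m
apex_dist = R/2 = 3867.2/2 = 1934 m

1934 m


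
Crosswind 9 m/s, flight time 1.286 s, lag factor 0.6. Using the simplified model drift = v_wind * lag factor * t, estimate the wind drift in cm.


drift = v_wind * lag * t = 9 * 0.6 * 1.286 = 6.9444 m ≈ 694.4 cm

694.4 cm


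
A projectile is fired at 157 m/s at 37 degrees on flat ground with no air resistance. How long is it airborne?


T = 2*v0*sin(theta)/g = 2*157*sin(37°)/9.81 = 19.26 s

19.26 s


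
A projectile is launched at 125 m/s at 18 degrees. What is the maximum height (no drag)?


H = (v0*sin(theta))^2 / (2g) = (125*sin(18°))^2 / (2*9.81) = 76.05 m

76.05 m


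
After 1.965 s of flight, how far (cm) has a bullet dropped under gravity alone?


drop = 0.5*g*t^2 = 0.5*9.81*1.965^2 = 18.9393 m ≈ 1894 cm

1894 cm


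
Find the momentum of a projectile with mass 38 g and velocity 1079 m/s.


p = m*v = 0.038*1079 = 41 kg·m/s

41 kg·m/s


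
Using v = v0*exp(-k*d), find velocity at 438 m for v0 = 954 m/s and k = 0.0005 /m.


v = v0*exp(-k*d) = 954*exp(-0.0005*438) = 766.4 m/s

766.4 m/s


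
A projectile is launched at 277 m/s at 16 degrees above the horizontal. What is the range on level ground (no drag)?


R = v0^2 * sin(2*theta) / g = 277^2 * sin(2*16°) / 9.81 = 4145 m

4145 m


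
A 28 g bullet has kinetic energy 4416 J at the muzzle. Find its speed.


v = sqrt(2*E/m) = sqrt(2*4416/0.028) = 561.6 m/s

561.6 m/s


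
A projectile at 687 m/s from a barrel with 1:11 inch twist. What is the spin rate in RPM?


twist_m = 11*0.0254 = 0.2794 m
spin = v/twist = 687/0.2794 = 2458.84 rev/s
RPM = spin*60 = 2458.84*60 ≈ 147530 RPM

147530 RPM


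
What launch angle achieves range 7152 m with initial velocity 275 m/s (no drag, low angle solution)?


sin(2*theta) = R*g/v0^2 = 7152*9.81/275^2 = 0.92775, theta = arcsin(0.92775)/2 = 34.04°

34.04 degrees


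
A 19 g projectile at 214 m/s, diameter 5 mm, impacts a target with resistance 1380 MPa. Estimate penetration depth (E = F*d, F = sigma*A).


A = pi*(d/2)^2 = pi*(5/2)^2 = 19.635 mm^2
E = 0.5*m*v^2 = 0.5*0.019*214^2 = 435.062 J
depth = E/(sigma*A) = 435.062 J / (1380 MPa * 19.635 mm^2) = 435.062/(1380 * 19.635) m = 0.0160562 m ≈ 16.06 mm

16.06 mm


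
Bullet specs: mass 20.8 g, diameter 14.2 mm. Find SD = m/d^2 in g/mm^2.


SD = m/d^2 = 20.8/14.2^2 = 0.1032 g/mm^2

0.1032 g/mm^2


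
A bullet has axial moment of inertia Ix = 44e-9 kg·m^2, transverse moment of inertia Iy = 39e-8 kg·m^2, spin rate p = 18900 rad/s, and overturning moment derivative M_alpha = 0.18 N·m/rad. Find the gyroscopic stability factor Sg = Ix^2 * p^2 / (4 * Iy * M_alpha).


Sg = Ix^2 * p^2 / (4 * Iy * M_alpha) = (44e-9)^2 * 18900^2 / (4 * 39e-8 * 0.18) = 2.463

2.463


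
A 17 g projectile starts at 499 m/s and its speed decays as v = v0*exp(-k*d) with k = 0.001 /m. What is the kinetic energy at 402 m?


v = v0*exp(-k*d) = 499*exp(-0.001*402) = 333.821 m/s
E = 0.5*m*v^2 = 0.5*0.017*333.821^2 = 947.2 J

947.2 J


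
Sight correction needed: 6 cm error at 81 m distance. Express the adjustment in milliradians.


1 mrad subtends 1 cm per 10 m of range, so adj = error_cm / (dist_m / 10) = 6 / (81/10) = 0.7407 mrad

0.7407 mrad


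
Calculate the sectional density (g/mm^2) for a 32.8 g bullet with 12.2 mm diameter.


SD = m/d^2 = 32.8/12.2^2 = 0.2204 g/mm^2

0.2204 g/mm^2


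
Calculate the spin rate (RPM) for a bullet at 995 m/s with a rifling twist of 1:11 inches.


twist_m = 11*0.0254 = 0.2794 m
spin = v/twist = 995/0.2794 = 3561.203 rev/s
RPM = spin*60 = 3561.203*60 ≈ 213672 RPM

213672 RPM


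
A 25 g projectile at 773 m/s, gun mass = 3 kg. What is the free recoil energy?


v_r = m_p*v_p/m_gun = 0.025*773/3 = 6.44167 m/s, E_r = 0.5*m_gun*v_r^2 = 0.5*3*6.44167^2 = 62.24 J

62.24 J


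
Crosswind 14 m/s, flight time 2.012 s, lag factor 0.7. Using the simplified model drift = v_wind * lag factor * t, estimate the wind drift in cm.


drift = v_wind * lag * t = 14 * 0.7 * 2.012 = 19.7176 m ≈ 1972 cm

1972 cm


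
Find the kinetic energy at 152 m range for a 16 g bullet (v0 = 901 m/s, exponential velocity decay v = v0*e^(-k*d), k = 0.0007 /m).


v = v0*exp(-k*d) = 901*exp(-0.0007*152) = 810.058 m/s
E = 0.5*m*v^2 = 0.5*0.016*810.058^2 = 5250 J

5250 J


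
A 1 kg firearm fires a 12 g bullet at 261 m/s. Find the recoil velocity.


v_recoil = m_p * v_p / m_gun = 0.012 * 261 / 1 = 3.132 m/s

3.132 m/s


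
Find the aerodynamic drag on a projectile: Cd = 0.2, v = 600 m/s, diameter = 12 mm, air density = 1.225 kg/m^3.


A = pi*(d/2)^2 = pi*(12/2000)^2 = 1.13097e-04 m^2
Fd = 0.5*Cd*rho*A*v^2 = 0.5*0.2*1.225*1.13097e-04*600^2 = 4.988 N

4.988 N


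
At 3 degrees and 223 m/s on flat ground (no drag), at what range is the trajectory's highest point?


R = v0^2*sin(2*theta)/g = 223^2*sin(2*3°)/9.81 = 529.877 m
apex_dist = R/2 = 529.877/2 = 264.9 m

264.9 m


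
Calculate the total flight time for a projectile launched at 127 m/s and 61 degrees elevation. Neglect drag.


T = 2*v0*sin(theta)/g = 2*127*sin(61°)/9.81 = 22.65 s

22.65 s


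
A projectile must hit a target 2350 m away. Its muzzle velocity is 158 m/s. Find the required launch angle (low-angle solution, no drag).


sin(2*theta) = R*g/v0^2 = 2350*9.81/158^2 = 0.92347, theta = arcsin(0.92347)/2 = 33.72°

33.72 degrees


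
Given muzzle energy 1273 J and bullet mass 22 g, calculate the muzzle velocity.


v = sqrt(2*E/m) = sqrt(2*1273/0.022) = 340.2 m/s

340.2 m/s


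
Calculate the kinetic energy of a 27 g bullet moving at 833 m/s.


E = 0.5*m*v^2 = 0.5*0.027*833^2 = 9368 J

9368 J


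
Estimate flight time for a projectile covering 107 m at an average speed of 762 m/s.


t = d/v = 107/762 = 0.1404 s

0.1404 s


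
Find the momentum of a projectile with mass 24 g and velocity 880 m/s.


p = m*v = 0.024*880 = 21.12 kg·m/s

21.12 kg·m/s


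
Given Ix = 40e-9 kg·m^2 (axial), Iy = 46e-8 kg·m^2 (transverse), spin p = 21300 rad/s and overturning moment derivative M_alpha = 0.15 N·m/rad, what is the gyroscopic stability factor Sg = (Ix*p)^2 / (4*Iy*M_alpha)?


Sg = Ix^2 * p^2 / (4 * Iy * M_alpha) = (40e-9)^2 * 21300^2 / (4 * 46e-8 * 0.15) = 2.63

2.63


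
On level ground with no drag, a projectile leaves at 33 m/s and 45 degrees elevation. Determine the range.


R = v0^2 * sin(2*theta) / g = 33^2 * sin(2*45°) / 9.81 = 111 m

111 m


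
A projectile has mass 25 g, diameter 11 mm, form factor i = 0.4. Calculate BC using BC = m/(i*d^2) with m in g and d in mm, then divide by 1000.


BC = m/(i*d^2*1000) = 25/(0.4 * 11^2 * 1000) = 0.0005165

0.0005165


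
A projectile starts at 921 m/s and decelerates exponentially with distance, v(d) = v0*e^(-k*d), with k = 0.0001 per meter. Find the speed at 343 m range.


v = v0*exp(-k*d) = 921*exp(-0.0001*343) = 889.9 m/s

889.9 m/s


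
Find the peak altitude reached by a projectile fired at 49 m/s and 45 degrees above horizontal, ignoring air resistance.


H = (v0*sin(theta))^2 / (2g) = (49*sin(45°))^2 / (2*9.81) = 61.19 m

61.19 m


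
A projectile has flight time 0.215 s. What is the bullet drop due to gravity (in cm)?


drop = 0.5*g*t^2 = 0.5*9.81*0.215^2 = 0.226734 m ≈ 22.67 cm

22.67 cm


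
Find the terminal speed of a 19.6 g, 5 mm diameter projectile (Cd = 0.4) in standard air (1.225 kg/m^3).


A = pi*(d/2)^2 = pi*(5/2000)^2 = 1.96350e-05 m^2
vt = sqrt(2mg/(Cd*rho*A)) = sqrt(2*0.0196*9.81/(0.4 * 1.225 * 1.96350e-05)) = 199.9 m/s

199.9 m/s


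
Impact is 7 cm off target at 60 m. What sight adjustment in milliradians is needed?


1 mrad subtends 1 cm per 10 m of range, so adj = error_cm / (dist_m / 10) = 7 / (60/10) = 1.167 mrad

1.167 mrad


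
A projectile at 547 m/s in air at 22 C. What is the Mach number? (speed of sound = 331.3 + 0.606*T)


a = 331.3 + 0.606*(22) = 344.632 m/s
M = v/a = 547/344.632 = 1.587

1.587


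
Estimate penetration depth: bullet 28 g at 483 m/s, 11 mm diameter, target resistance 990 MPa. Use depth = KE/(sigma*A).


A = pi*(d/2)^2 = pi*(11/2)^2 = 95.0332 mm^2
E = 0.5*m*v^2 = 0.5*0.028*483^2 = 3266.05 J
depth = E/(sigma*A) = 3266.05 J / (990 MPa * 95.0332 mm^2) = 3266.05/(990 * 95.0332) m = 0.0347146 m ≈ 34.71 mm

34.71 mm


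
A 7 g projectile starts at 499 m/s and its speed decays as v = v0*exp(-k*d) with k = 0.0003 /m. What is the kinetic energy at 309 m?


v = v0*exp(-k*d) = 499*exp(-0.0003*309) = 454.822 m/s
E = 0.5*m*v^2 = 0.5*0.007*454.822^2 = 724 J

724 J


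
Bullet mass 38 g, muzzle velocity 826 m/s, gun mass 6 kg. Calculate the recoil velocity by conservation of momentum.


v_recoil = m_p * v_p / m_gun = 0.038 * 826 / 6 = 5.231 m/s

5.231 m/s


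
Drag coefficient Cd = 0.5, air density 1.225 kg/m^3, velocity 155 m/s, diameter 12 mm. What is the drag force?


A = pi*(d/2)^2 = pi*(12/2000)^2 = 1.13097e-04 m^2
Fd = 0.5*Cd*rho*A*v^2 = 0.5*0.5*1.225*1.13097e-04*155^2 = 0.8321 N

0.8321 N


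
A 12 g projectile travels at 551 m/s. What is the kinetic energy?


E = 0.5*m*v^2 = 0.5*0.012*551^2 = 1822 J

1822 J


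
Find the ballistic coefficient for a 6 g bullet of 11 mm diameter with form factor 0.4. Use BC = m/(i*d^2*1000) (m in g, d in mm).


BC = m/(i*d^2*1000) = 6/(0.4 * 11^2 * 1000) = 0.000124

0.000124


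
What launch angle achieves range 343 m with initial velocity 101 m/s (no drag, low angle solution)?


sin(2*theta) = R*g/v0^2 = 343*9.81/101^2 = 0.329853, theta = arcsin(0.329853)/2 = 9.63°

9.63 degrees


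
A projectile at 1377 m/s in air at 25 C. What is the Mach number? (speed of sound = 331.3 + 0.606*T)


a = 331.3 + 0.606*(25) = 346.45 m/s
M = v/a = 1377/346.45 = 3.975

3.975


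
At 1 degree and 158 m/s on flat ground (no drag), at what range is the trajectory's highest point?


R = v0^2*sin(2*theta)/g = 158^2*sin(2*1°)/9.81 = 88.8105 m
apex_dist = R/2 = 88.8105/2 = 44.41 m

44.41 m


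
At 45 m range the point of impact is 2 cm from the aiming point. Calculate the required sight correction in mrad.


1 mrad subtends 1 cm per 10 m of range, so adj = error_cm / (dist_m / 10) = 2 / (45/10) = 0.4444 mrad

0.4444 mrad


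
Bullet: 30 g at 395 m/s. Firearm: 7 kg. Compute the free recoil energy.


v_r = m_p*v_p/m_gun = 0.03*395/7 = 1.69286 m/s, E_r = 0.5*m_gun*v_r^2 = 0.5*7*1.69286^2 = 10.03 J

10.03 J


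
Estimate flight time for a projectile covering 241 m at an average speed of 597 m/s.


t = d/v = 241/597 = 0.4037 s

0.4037 s


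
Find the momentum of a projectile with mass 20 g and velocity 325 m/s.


p = m*v = 0.02*325 = 6.5 kg·m/s

6.5 kg·m/s


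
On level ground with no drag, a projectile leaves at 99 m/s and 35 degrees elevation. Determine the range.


R = v0^2 * sin(2*theta) / g = 99^2 * sin(2*35°) / 9.81 = 938.8 m

938.8 m


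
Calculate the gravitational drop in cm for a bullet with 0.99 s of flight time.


drop = 0.5*g*t^2 = 0.5*9.81*0.99^2 = 4.80739 m ≈ 480.7 cm

480.7 cm


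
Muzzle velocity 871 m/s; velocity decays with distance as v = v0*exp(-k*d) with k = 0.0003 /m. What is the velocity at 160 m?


v = v0*exp(-k*d) = 871*exp(-0.0003*160) = 830.2 m/s

830.2 m/s


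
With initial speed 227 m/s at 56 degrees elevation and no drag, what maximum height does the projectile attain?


H = (v0*sin(theta))^2 / (2g) = (227*sin(56°))^2 / (2*9.81) = 1805 m

1805 m


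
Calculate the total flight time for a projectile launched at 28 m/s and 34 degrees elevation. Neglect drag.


T = 2*v0*sin(theta)/g = 2*28*sin(34°)/9.81 = 3.192 s

3.192 s


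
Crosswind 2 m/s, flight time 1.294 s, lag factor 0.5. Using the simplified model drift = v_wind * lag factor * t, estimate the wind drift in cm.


drift = v_wind * lag * t = 2 * 0.5 * 1.294 = 1.294 m ≈ 129.4 cm

129.4 cm


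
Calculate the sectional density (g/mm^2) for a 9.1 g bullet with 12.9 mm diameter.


SD = m/d^2 = 9.1/12.9^2 = 0.05468 g/mm^2

0.05468 g/mm^2


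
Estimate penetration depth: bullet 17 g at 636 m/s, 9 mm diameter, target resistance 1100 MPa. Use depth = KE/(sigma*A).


A = pi*(d/2)^2 = pi*(9/2)^2 = 63.6173 mm^2
E = 0.5*m*v^2 = 0.5*0.017*636^2 = 3438.22 J
depth = E/(sigma*A) = 3438.22 J / (1100 MPa * 63.6173 mm^2) = 3438.22/(1100 * 63.6173) m = 0.0491321 m ≈ 49.13 mm

49.13 mm


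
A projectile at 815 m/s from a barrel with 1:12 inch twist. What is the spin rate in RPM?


twist_m = 12*0.0254 = 0.3048 m
spin = v/twist = 815/0.3048 = 2673.885 rev/s
RPM = spin*60 = 2673.885*60 ≈ 160433 RPM

160433 RPM


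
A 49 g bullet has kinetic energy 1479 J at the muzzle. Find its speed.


v = sqrt(2*E/m) = sqrt(2*1479/0.049) = 245.7 m/s

245.7 m/s


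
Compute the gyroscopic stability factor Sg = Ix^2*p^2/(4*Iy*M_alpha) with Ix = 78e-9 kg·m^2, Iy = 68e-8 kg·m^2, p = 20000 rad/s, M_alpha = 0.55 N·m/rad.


Sg = Ix^2 * p^2 / (4 * Iy * M_alpha) = (78e-9)^2 * 20000^2 / (4 * 68e-8 * 0.55) = 1.627

1.627


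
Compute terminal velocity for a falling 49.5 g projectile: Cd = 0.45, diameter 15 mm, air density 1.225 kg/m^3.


A = pi*(d/2)^2 = pi*(15/2000)^2 = 1.76715e-04 m^2
vt = sqrt(2mg/(Cd*rho*A)) = sqrt(2*0.0495*9.81/(0.45 * 1.225 * 1.76715e-04)) = 99.85 m/s

99.85 m/s


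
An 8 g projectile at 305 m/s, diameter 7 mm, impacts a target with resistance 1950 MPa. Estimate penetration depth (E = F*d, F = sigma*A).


A = pi*(d/2)^2 = pi*(7/2)^2 = 38.4845 mm^2
E = 0.5*m*v^2 = 0.5*0.008*305^2 = 372.1 J
depth = E/(sigma*A) = 372.1 J / (1950 MPa * 38.4845 mm^2) = 372.1/(1950 * 38.4845) m = 0.00495837 m ≈ 4.958 mm

4.958 mm


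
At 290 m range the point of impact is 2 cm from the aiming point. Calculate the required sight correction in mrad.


1 mrad subtends 1 cm per 10 m of range, so adj = error_cm / (dist_m / 10) = 2 / (290/10) = 0.06897 mrad

0.06897 mrad


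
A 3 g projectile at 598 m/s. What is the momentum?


p = m*v = 0.003*598 = 1.794 kg·m/s

1.794 kg·m/s


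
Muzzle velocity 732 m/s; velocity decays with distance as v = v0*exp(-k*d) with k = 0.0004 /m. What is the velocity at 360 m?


v = v0*exp(-k*d) = 732*exp(-0.0004*360) = 633.8 m/s

633.8 m/s


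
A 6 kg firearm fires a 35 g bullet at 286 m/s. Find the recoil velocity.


v_recoil = m_p * v_p / m_gun = 0.035 * 286 / 6 = 1.668 m/s

1.668 m/s


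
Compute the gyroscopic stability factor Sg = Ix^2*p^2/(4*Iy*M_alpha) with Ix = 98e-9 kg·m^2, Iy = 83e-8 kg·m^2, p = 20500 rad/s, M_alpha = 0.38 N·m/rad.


Sg = Ix^2 * p^2 / (4 * Iy * M_alpha) = (98e-9)^2 * 20500^2 / (4 * 83e-8 * 0.38) = 3.199

3.199


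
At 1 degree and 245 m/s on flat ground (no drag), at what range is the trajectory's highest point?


R = v0^2*sin(2*theta)/g = 245^2*sin(2*1°)/9.81 = 213.542 m
apex_dist = R/2 = 213.542/2 = 106.8 m

106.8 m


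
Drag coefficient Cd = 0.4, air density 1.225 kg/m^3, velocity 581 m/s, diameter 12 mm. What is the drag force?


A = pi*(d/2)^2 = pi*(12/2000)^2 = 1.13097e-04 m^2
Fd = 0.5*Cd*rho*A*v^2 = 0.5*0.4*1.225*1.13097e-04*581^2 = 9.353 N

9.353 N


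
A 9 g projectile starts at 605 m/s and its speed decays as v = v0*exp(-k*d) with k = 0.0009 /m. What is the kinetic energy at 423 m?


v = v0*exp(-k*d) = 605*exp(-0.0009*423) = 413.447 m/s
E = 0.5*m*v^2 = 0.5*0.009*413.447^2 = 769.2 J

769.2 J


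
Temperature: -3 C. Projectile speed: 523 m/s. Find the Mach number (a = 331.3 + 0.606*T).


a = 331.3 + 0.606*(-3) = 329.482 m/s
M = v/a = 523/329.482 = 1.587

1.587


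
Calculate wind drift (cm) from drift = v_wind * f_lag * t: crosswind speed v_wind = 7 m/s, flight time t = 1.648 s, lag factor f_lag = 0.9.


drift = v_wind * lag * t = 7 * 0.9 * 1.648 = 10.3824 m ≈ 1038 cm

1038 cm


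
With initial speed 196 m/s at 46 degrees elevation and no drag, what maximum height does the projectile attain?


H = (v0*sin(theta))^2 / (2g) = (196*sin(46°))^2 / (2*9.81) = 1013 m

1013 m


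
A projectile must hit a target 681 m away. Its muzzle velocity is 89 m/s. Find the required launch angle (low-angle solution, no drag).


sin(2*theta) = R*g/v0^2 = 681*9.81/89^2 = 0.843405, theta = arcsin(0.843405)/2 = 28.75°

28.75 degrees


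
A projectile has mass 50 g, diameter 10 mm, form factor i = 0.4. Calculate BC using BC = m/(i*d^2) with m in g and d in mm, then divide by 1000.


BC = m/(i*d^2*1000) = 50/(0.4 * 10^2 * 1000) = 0.00125

0.00125


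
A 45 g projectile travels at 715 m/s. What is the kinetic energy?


E = 0.5*m*v^2 = 0.5*0.045*715^2 = 11503 J

11503 J


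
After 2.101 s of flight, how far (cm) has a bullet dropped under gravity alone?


drop = 0.5*g*t^2 = 0.5*9.81*2.101^2 = 21.6517 m ≈ 2165 cm

2165 cm


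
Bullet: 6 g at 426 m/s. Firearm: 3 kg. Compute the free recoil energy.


v_r = m_p*v_p/m_gun = 0.006*426/3 = 0.852 m/s, E_r = 0.5*m_gun*v_r^2 = 0.5*3*0.852^2 = 1.089 J

1.089 J


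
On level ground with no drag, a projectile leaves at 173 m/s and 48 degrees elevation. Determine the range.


R = v0^2 * sin(2*theta) / g = 173^2 * sin(2*48°) / 9.81 = 3034 m

3034 m


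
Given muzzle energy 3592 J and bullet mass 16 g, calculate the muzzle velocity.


v = sqrt(2*E/m) = sqrt(2*3592/0.016) = 670.1 m/s

670.1 m/s


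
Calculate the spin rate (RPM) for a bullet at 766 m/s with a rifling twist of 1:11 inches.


twist_m = 11*0.0254 = 0.2794 m
spin = v/twist = 766/0.2794 = 2741.589 rev/s
RPM = spin*60 = 2741.589*60 ≈ 164495 RPM

164495 RPM


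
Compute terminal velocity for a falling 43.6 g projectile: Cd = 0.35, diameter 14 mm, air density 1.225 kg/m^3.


A = pi*(d/2)^2 = pi*(14/2000)^2 = 1.53938e-04 m^2
vt = sqrt(2mg/(Cd*rho*A)) = sqrt(2*0.0436*9.81/(0.35 * 1.225 * 1.53938e-04)) = 113.8 m/s

113.8 m/s


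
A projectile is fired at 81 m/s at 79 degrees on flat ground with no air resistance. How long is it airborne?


T = 2*v0*sin(theta)/g = 2*81*sin(79°)/9.81 = 16.21 s

16.21 s


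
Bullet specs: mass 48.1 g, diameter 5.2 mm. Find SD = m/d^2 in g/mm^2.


SD = m/d^2 = 48.1/5.2^2 = 1.779 g/mm^2

1.779 g/mm^2


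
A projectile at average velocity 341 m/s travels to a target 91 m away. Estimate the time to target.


t = d/v = 91/341 = 0.2669 s

0.2669 s


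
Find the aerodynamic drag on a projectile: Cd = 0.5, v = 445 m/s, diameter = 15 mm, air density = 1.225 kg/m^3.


A = pi*(d/2)^2 = pi*(15/2000)^2 = 1.76715e-04 m^2
Fd = 0.5*Cd*rho*A*v^2 = 0.5*0.5*1.225*1.76715e-04*445^2 = 10.72 N

10.72 N


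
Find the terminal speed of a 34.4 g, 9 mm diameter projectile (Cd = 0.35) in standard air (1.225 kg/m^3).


A = pi*(d/2)^2 = pi*(9/2000)^2 = 6.36173e-05 m^2
vt = sqrt(2mg/(Cd*rho*A)) = sqrt(2*0.0344*9.81/(0.35 * 1.225 * 6.36173e-05)) = 157.3 m/s

157.3 m/s


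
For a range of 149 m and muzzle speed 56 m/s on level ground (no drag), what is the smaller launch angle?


sin(2*theta) = R*g/v0^2 = 149*9.81/56^2 = 0.4661, theta = arcsin(0.4661)/2 = 13.89°

13.89 degrees


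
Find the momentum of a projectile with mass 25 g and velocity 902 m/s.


p = m*v = 0.025*902 = 22.55 kg·m/s

22.55 kg·m/s


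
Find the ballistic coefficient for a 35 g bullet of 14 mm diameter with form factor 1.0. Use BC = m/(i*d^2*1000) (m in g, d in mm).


BC = m/(i*d^2*1000) = 35/(1.0 * 14^2 * 1000) = 0.0001786

0.0001786


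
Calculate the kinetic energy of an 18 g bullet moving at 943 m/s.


E = 0.5*m*v^2 = 0.5*0.018*943^2 = 8003 J

8003 J


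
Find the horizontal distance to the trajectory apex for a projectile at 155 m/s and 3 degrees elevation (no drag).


R = v0^2*sin(2*theta)/g = 155^2*sin(2*3°)/9.81 = 255.994 m
apex_dist = R/2 = 255.994/2 = 128 m

128 m


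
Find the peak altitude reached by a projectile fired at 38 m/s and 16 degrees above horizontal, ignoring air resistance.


H = (v0*sin(theta))^2 / (2g) = (38*sin(16°))^2 / (2*9.81) = 5.592 m

5.592 m


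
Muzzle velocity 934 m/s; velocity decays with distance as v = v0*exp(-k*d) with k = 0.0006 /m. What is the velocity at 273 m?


v = v0*exp(-k*d) = 934*exp(-0.0006*273) = 792.9 m/s

792.9 m/s


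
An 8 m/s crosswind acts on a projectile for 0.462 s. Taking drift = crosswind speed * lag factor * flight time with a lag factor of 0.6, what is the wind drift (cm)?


drift = v_wind * lag * t = 8 * 0.6 * 0.462 = 2.2176 m ≈ 221.8 cm

221.8 cm


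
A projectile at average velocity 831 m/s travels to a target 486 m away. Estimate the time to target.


t = d/v = 486/831 = 0.5848 s

0.5848 s


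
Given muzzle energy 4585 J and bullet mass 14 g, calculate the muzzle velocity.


v = sqrt(2*E/m) = sqrt(2*4585/0.014) = 809.3 m/s

809.3 m/s


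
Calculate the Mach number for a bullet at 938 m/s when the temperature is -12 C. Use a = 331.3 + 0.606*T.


a = 331.3 + 0.606*(-12) = 324.028 m/s
M = v/a = 938/324.028 = 2.895

2.895


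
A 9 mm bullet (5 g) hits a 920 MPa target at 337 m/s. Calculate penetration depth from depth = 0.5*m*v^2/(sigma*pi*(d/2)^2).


A = pi*(d/2)^2 = pi*(9/2)^2 = 63.6173 mm^2
E = 0.5*m*v^2 = 0.5*0.005*337^2 = 283.923 J
depth = E/(sigma*A) = 283.923 J / (920 MPa * 63.6173 mm^2) = 283.923/(920 * 63.6173) m = 0.00485106 m ≈ 4.851 mm

4.851 mm


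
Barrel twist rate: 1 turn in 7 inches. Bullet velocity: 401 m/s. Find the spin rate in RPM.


twist_m = 7*0.0254 = 0.1778 m
spin = v/twist = 401/0.1778 = 2255.343 rev/s
RPM = spin*60 = 2255.343*60 ≈ 135321 RPM

135321 RPM


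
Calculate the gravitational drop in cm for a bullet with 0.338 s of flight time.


drop = 0.5*g*t^2 = 0.5*9.81*0.338^2 = 0.560367 m ≈ 56.04 cm

56.04 cm


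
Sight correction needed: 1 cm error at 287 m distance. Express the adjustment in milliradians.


1 mrad subtends 1 cm per 10 m of range, so adj = error_cm / (dist_m / 10) = 1 / (287/10) = 0.03484 mrad

0.03484 mrad


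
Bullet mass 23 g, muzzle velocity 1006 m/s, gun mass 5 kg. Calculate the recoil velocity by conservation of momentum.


v_recoil = m_p * v_p / m_gun = 0.023 * 1006 / 5 = 4.628 m/s

4.628 m/s


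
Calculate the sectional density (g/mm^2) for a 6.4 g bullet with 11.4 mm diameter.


SD = m/d^2 = 6.4/11.4^2 = 0.04925 g/mm^2

0.04925 g/mm^2


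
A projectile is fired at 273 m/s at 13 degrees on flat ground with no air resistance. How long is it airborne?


T = 2*v0*sin(theta)/g = 2*273*sin(13°)/9.81 = 12.52 s

12.52 s


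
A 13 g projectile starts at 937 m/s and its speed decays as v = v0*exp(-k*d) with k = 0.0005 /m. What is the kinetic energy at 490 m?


v = v0*exp(-k*d) = 937*exp(-0.0005*490) = 733.394 m/s
E = 0.5*m*v^2 = 0.5*0.013*733.394^2 = 3496 J

3496 J


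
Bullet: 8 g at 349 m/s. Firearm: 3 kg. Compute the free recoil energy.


v_r = m_p*v_p/m_gun = 0.008*349/3 = 0.930667 m/s, E_r = 0.5*m_gun*v_r^2 = 0.5*3*0.930667^2 = 1.299 J

1.299 J


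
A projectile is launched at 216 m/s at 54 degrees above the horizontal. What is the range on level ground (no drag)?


R = v0^2 * sin(2*theta) / g = 216^2 * sin(2*54°) / 9.81 = 4523 m

4523 m


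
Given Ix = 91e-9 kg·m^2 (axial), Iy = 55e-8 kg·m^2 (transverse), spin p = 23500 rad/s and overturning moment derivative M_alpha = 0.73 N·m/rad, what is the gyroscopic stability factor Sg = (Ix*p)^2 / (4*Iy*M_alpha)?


Sg = Ix^2 * p^2 / (4 * Iy * M_alpha) = (91e-9)^2 * 23500^2 / (4 * 55e-8 * 0.73) = 2.848

2.848


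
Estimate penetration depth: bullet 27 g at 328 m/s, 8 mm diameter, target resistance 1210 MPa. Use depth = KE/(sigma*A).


A = pi*(d/2)^2 = pi*(8/2)^2 = 50.2655 mm^2
E = 0.5*m*v^2 = 0.5*0.027*328^2 = 1452.38 J
depth = E/(sigma*A) = 1452.38 J / (1210 MPa * 50.2655 mm^2) = 1452.38/(1210 * 50.2655) m = 0.0238796 m ≈ 23.88 mm

23.88 mm


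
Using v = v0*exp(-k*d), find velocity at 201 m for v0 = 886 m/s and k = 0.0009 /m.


v = v0*exp(-k*d) = 886*exp(-0.0009*201) = 739.4 m/s

739.4 m/s


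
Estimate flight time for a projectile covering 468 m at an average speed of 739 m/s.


t = d/v = 468/739 = 0.6333 s

0.6333 s


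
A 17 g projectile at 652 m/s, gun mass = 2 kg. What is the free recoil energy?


v_r = m_p*v_p/m_gun = 0.017*652/2 = 5.542 m/s, E_r = 0.5*m_gun*v_r^2 = 0.5*2*5.542^2 = 30.71 J

30.71 J


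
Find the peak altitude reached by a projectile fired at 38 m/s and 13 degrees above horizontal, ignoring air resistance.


H = (v0*sin(theta))^2 / (2g) = (38*sin(13°))^2 / (2*9.81) = 3.724 m

3.724 m


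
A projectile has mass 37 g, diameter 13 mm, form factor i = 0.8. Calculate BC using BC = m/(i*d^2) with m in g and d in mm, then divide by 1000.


BC = m/(i*d^2*1000) = 37/(0.8 * 13^2 * 1000) = 0.0002737

0.0002737


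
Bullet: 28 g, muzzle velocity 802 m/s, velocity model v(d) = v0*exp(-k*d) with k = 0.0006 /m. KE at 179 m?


v = v0*exp(-k*d) = 802*exp(-0.0006*179) = 720.329 m/s
E = 0.5*m*v^2 = 0.5*0.028*720.329^2 = 7264 J

7264 J


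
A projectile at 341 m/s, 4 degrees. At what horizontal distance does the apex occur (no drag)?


R = v0^2*sin(2*theta)/g = 341^2*sin(2*4°)/9.81 = 1649.66 m
apex_dist = R/2 = 1649.66/2 = 824.8 m

824.8 m


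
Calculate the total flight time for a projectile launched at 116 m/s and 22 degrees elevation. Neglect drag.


T = 2*v0*sin(theta)/g = 2*116*sin(22°)/9.81 = 8.859 s

8.859 s


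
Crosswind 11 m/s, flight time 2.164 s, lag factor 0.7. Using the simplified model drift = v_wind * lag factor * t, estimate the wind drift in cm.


drift = v_wind * lag * t = 11 * 0.7 * 2.164 = 16.6628 m ≈ 1666 cm

1666 cm


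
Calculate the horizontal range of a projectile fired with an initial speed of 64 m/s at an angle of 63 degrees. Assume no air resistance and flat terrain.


R = v0^2 * sin(2*theta) / g = 64^2 * sin(2*63°) / 9.81 = 337.8 m

337.8 m


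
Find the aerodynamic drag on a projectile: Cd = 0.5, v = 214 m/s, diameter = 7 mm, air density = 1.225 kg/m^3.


A = pi*(d/2)^2 = pi*(7/2000)^2 = 3.84845e-05 m^2
Fd = 0.5*Cd*rho*A*v^2 = 0.5*0.5*1.225*3.84845e-05*214^2 = 0.5397 N

0.5397 N


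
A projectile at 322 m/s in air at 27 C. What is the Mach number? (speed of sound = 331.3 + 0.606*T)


a = 331.3 + 0.606*(27) = 347.662 m/s
M = v/a = 322/347.662 = 0.9262

0.9262


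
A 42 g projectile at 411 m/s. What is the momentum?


p = m*v = 0.042*411 = 17.26 kg·m/s

17.26 kg·m/s


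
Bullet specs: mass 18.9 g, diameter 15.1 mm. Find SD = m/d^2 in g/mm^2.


SD = m/d^2 = 18.9/15.1^2 = 0.08289 g/mm^2

0.08289 g/mm^2


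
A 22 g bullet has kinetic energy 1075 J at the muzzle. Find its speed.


v = sqrt(2*E/m) = sqrt(2*1075/0.022) = 312.6 m/s

312.6 m/s


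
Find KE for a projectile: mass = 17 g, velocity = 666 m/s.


E = 0.5*m*v^2 = 0.5*0.017*666^2 = 3770 J

3770 J


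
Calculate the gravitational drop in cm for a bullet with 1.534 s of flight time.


drop = 0.5*g*t^2 = 0.5*9.81*1.534^2 = 11.5422 m ≈ 1154 cm

1154 cm


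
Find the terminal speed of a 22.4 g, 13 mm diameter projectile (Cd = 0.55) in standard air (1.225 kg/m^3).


A = pi*(d/2)^2 = pi*(13/2000)^2 = 1.32732e-04 m^2
vt = sqrt(2mg/(Cd*rho*A)) = sqrt(2*0.0224*9.81/(0.55 * 1.225 * 1.32732e-04)) = 70.1 m/s

70.1 m/s


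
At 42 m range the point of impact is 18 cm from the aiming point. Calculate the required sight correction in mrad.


1 mrad subtends 1 cm per 10 m of range, so adj = error_cm / (dist_m / 10) = 18 / (42/10) = 4.286 mrad

4.286 mrad


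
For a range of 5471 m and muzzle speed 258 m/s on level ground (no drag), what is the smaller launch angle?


sin(2*theta) = R*g/v0^2 = 5471*9.81/258^2 = 0.806299, theta = arcsin(0.806299)/2 = 26.87°

26.87 degrees


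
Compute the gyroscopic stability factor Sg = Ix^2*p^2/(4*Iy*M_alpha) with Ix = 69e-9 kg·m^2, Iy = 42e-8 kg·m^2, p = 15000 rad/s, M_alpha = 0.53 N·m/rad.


Sg = Ix^2 * p^2 / (4 * Iy * M_alpha) = (69e-9)^2 * 15000^2 / (4 * 42e-8 * 0.53) = 1.203

1.203


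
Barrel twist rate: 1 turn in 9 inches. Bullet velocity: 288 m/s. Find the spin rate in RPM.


twist_m = 9*0.0254 = 0.2286 m
spin = v/twist = 288/0.2286 = 1259.843 rev/s
RPM = spin*60 = 1259.843*60 ≈ 75591 RPM

75591 RPM


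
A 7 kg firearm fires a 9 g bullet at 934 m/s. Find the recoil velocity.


v_recoil = m_p * v_p / m_gun = 0.009 * 934 / 7 = 1.201 m/s

1.201 m/s


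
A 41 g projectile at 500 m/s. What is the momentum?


p = m*v = 0.041*500 = 20.5 kg·m/s

20.5 kg·m/s


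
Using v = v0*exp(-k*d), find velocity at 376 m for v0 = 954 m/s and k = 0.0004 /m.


v = v0*exp(-k*d) = 954*exp(-0.0004*376) = 820.8 m/s

820.8 m/s


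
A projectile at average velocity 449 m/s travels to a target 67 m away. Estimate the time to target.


t = d/v = 67/449 = 0.1492 s

0.1492 s


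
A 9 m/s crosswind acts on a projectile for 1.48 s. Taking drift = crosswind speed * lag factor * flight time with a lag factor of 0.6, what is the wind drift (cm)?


drift = v_wind * lag * t = 9 * 0.6 * 1.48 = 7.992 m ≈ 799.2 cm

799.2 cm


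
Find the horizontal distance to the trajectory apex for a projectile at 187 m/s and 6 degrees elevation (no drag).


R = v0^2*sin(2*theta)/g = 187^2*sin(2*6°)/9.81 = 741.128 m
apex_dist = R/2 = 741.128/2 = 370.6 m

370.6 m


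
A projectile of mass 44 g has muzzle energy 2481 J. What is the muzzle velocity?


v = sqrt(2*E/m) = sqrt(2*2481/0.044) = 335.8 m/s

335.8 m/s


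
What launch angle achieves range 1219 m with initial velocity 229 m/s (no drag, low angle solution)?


sin(2*theta) = R*g/v0^2 = 1219*9.81/229^2 = 0.228035, theta = arcsin(0.228035)/2 = 6.591°

6.591 degrees


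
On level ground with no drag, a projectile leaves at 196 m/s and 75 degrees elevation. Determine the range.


R = v0^2 * sin(2*theta) / g = 196^2 * sin(2*75°) / 9.81 = 1958 m

1958 m


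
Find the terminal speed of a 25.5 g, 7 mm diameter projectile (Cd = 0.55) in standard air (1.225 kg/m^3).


A = pi*(d/2)^2 = pi*(7/2000)^2 = 3.84845e-05 m^2
vt = sqrt(2mg/(Cd*rho*A)) = sqrt(2*0.0255*9.81/(0.55 * 1.225 * 3.84845e-05)) = 138.9 m/s

138.9 m/s


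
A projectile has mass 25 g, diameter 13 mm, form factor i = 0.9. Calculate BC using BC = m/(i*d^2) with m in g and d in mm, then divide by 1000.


BC = m/(i*d^2*1000) = 25/(0.9 * 13^2 * 1000) = 0.0001644

0.0001644


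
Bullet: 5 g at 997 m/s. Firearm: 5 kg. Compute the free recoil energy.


v_r = m_p*v_p/m_gun = 0.005*997/5 = 0.997 m/s, E_r = 0.5*m_gun*v_r^2 = 0.5*5*0.997^2 = 2.485 J

2.485 J


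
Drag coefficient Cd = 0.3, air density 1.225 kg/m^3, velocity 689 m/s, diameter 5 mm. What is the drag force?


A = pi*(d/2)^2 = pi*(5/2000)^2 = 1.96350e-05 m^2
Fd = 0.5*Cd*rho*A*v^2 = 0.5*0.3*1.225*1.96350e-05*689^2 = 1.713 N

1.713 N


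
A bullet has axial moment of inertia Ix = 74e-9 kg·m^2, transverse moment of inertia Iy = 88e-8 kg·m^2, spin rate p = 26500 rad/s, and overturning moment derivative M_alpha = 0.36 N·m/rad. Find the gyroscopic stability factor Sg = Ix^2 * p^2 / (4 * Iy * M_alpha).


Sg = Ix^2 * p^2 / (4 * Iy * M_alpha) = (74e-9)^2 * 26500^2 / (4 * 88e-8 * 0.36) = 3.035

3.035


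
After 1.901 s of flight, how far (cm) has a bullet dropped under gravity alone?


drop = 0.5*g*t^2 = 0.5*9.81*1.901^2 = 17.7257 m ≈ 1773 cm

1773 cm


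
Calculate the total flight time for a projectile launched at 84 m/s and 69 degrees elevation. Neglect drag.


T = 2*v0*sin(theta)/g = 2*84*sin(69°)/9.81 = 15.99 s

15.99 s


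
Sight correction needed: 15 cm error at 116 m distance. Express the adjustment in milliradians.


1 mrad subtends 1 cm per 10 m of range, so adj = error_cm / (dist_m / 10) = 15 / (116/10) = 1.293 mrad

1.293 mrad


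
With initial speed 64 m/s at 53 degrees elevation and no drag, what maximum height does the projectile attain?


H = (v0*sin(theta))^2 / (2g) = (64*sin(53°))^2 / (2*9.81) = 133.2 m

133.2 m


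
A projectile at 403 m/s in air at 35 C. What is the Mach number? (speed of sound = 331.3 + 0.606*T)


a = 331.3 + 0.606*(35) = 352.51 m/s
M = v/a = 403/352.51 = 1.143

1.143


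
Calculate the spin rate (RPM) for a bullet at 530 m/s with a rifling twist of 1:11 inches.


twist_m = 11*0.0254 = 0.2794 m
spin = v/twist = 530/0.2794 = 1896.922 rev/s
RPM = spin*60 = 1896.922*60 ≈ 113815 RPM

113815 RPM


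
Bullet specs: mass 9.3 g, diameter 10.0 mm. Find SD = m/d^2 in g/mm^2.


SD = m/d^2 = 9.3/10.0^2 = 0.093 g/mm^2

0.093 g/mm^2


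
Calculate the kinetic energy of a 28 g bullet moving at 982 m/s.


E = 0.5*m*v^2 = 0.5*0.028*982^2 = 13501 J

13501 J


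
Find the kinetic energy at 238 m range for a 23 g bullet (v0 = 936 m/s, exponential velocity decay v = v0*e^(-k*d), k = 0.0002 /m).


v = v0*exp(-k*d) = 936*exp(-0.0002*238) = 892.49 m/s
E = 0.5*m*v^2 = 0.5*0.023*892.49^2 = 9160 J

9160 J


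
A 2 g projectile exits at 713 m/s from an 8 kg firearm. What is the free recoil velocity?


v_recoil = m_p * v_p / m_gun = 0.002 * 713 / 8 = 0.1782 m/s

0.1782 m/s
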